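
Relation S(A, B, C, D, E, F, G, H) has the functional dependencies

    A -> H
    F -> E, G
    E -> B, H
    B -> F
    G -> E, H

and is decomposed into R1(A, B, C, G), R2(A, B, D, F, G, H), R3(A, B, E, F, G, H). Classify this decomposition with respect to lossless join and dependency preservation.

Lossless test (chase): Rows 1 and 2 agree on A; apply A→H and equate their H entries. Rows 2 and 3 agree on F; apply F→E, G and equate their E, G entries. Rows 1 and 2 agree on B; apply B→F and equate their F entries. Rows 1 and 2 agree on G; apply G→E, H and equate their E, H entries. No row becomes fully distinguished — the join is lossy.
Dependency preservation: every FD's attributes lie within a single fragment, so each can be enforced locally — preserved.

lossy but dependency-preserving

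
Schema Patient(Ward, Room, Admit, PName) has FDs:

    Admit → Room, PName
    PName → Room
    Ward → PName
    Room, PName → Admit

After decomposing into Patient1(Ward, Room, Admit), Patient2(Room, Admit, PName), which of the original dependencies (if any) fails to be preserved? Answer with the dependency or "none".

none

Admit → Room, PName lies within Patient2.
PName → Room lies within Patient2.
Ward → PName: restricted closure across fragments reaches PName.
Room, PName → Admit lies within Patient2.
Every dependency is enforceable on the fragments, so the decomposition is dependency-preserving.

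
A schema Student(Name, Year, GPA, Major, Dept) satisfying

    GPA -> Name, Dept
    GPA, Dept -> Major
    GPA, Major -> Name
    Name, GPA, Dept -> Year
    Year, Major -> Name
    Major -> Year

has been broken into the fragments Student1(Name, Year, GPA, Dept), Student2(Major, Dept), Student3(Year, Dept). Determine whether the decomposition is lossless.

No

Chase test. Columns are Name, Year, GPA, Major, Dept; row i has aⱼ where attribute j ∈ Studenti, else bᵢⱼ.
Initial tableau (one row per fragment):
  row 1: a1 a2 a3 b14 a5
  row 2: b21 b22 b23 a4 a5
  row 3: b31 a2 b33 b34 a5
No row becomes fully distinguished — the join is lossy.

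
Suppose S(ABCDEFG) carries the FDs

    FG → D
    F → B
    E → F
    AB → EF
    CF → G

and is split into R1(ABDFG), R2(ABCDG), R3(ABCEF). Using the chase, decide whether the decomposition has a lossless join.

Yes

Chase test. Columns are ABCDEFG; row i has aⱼ where attribute j ∈ Ri, else bᵢⱼ.
Initial tableau (one row per fragment):
  row 1: a1 a2 b13 a4 b15 a6 a7
  row 2: a1 a2 a3 a4 b25 b26 a7
  row 3: a1 a2 a3 b34 a5 a6 b37
Rows 1 and 2 agree on AB; apply AB→EF and equate their EF entries.
Rows 1 and 3 agree on AB; apply AB→EF and equate their EF entries.
Rows 2 and 3 agree on CF; apply CF→G and equate their G entries.
Rows 1 and 3 agree on FG; apply FG→D and equate their D entries.
Row 2 is now all distinguished symbols — the join is lossless.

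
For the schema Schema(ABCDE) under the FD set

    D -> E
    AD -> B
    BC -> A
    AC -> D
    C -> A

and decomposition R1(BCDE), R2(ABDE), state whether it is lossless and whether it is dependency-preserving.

lossy and not dependency-preserving

Lossless test: (BDE)⁺ = {BDE}, which is a superkey of neither fragment — lossy.
Dependency preservation: the restricted closure of {BC} across the fragments never reaches {A}, so BC → A cannot be enforced without a join — not preserved.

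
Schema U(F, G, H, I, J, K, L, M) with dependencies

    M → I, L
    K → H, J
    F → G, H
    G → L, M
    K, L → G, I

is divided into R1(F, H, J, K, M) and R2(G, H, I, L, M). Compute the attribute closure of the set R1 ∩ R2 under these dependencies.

H, I, L, M

R1 ∩ R2 = {H, M}.
M → I, L applies, adding I, L
Closure: {H, I, L, M}.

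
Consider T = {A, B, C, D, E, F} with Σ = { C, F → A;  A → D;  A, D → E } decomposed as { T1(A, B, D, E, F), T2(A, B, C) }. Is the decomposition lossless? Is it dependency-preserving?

lossy and not dependency-preserving

Lossless test: (A, B)⁺ = {A, B, D, E}, which is a superkey of neither fragment — lossy.
Dependency preservation: the restricted closure of {C, F} across the fragments never reaches {A}, so C, F → A cannot be enforced without a join — not preserved.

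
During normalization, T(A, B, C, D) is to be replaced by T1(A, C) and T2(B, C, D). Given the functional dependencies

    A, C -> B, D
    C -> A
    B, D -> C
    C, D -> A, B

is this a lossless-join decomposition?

Yes

Common attributes: T1 ∩ T2 = {C}.
Closure of {C}: C → A applies, adding A; A, C → B, D applies, adding B, D. So (C)⁺ = {A, B, C, D}.
This closure contains every attribute of T1, so T1 ∩ T2 → T1. The join is lossless.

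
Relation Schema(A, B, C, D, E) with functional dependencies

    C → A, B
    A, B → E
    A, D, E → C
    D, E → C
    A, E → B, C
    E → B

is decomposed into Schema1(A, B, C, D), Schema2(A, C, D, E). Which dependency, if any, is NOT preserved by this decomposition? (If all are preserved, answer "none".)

E → B

Check E → B: no single fragment contains all of {B, E}, and the restricted closure of {E} across the fragments never reaches {B}.
C → A, B is preserved.
A, B → E is preserved.
A, D, E → C is preserved.
D, E → C is preserved.
A, E → B, C is preserved.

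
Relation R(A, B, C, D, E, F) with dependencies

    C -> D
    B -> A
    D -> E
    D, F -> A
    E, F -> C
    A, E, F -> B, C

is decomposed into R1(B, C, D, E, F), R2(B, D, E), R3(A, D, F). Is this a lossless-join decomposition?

Yes

Chase test. Columns are A, B, C, D, E, F; row i has aⱼ where attribute j ∈ Ri, else bᵢⱼ.
Initial tableau (one row per fragment):
  row 1: b11 a2 a3 a4 a5 a6
  row 2: b21 a2 b23 a4 a5 b26
  row 3: a1 b32 b33 a4 b35 a6
Rows 1 and 2 agree on B; apply B→A and equate their A entries.
Rows 1 and 3 agree on D; apply D→E and equate their E entries.
Rows 1 and 3 agree on D, F; apply D, F→A and equate their A entries.
Rows 1 and 3 agree on E, F; apply E, F→C and equate their C entries.
Rows 1 and 3 agree on A, E, F; apply A, E, F→B, C and equate their B, C entries.
Row 1 is now all distinguished symbols — the join is lossless.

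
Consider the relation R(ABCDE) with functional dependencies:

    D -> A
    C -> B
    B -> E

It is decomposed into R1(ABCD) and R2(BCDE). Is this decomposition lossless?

Common attributes: R1 ∩ R2 = {BCD}.
Closure of {BCD}: D → A applies, adding A; B → E applies, adding E. So (BCD)⁺ = {ABCDE}.
This closure contains every attribute of R1, so R1 ∩ R2 → R1. The join is lossless.

Yes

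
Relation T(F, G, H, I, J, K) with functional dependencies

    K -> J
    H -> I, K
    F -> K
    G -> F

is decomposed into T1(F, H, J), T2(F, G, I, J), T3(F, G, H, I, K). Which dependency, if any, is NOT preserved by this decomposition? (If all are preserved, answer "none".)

K -> J

Check K → J: no single fragment contains all of {J, K}, and the restricted closure of {K} across the fragments never reaches {J}.
H → I, K is preserved.
F → K is preserved.
G → F is preserved.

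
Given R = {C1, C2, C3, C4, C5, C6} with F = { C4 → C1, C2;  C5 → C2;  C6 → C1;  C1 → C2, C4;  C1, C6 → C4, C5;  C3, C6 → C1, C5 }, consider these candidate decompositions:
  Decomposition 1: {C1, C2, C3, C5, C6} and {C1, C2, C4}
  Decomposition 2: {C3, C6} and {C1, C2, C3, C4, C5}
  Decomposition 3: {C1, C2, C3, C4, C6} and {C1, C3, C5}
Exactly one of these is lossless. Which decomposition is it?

Decomposition 1: common = {C1, C2}, closure = {C1, C2, C4} → lossless.
Decomposition 2: common = {C3}, closure = {C3} → lossy.
Decomposition 3: common = {C1, C3}, closure = {C1, C2, C3, C4} → lossy.

Decomposition 1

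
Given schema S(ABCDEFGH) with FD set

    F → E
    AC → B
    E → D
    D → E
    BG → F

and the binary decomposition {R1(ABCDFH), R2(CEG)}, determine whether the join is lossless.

No

Common attributes: R1 ∩ R2 = {C}.
No dependency enlarges {C}, so (C)⁺ = {C}.
The closure contains neither all of R1 = {ABCDFH} nor all of R2 = {CEG}, so the common attributes are not a superkey of either fragment. The join is lossy.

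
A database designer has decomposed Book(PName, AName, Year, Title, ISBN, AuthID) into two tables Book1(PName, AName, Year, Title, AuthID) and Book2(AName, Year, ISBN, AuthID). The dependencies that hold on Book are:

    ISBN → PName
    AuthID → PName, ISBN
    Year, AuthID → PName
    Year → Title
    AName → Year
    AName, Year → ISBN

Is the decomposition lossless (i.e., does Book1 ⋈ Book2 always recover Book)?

Common attributes: Book1 ∩ Book2 = {AName, Year, AuthID}.
Closure of {AName, Year, AuthID}: AuthID → PName, ISBN applies, adding PName, ISBN; Year → Title applies, adding Title. So (AName, Year, AuthID)⁺ = {PName, AName, Year, Title, ISBN, AuthID}.
This closure contains every attribute of Book1, so Book1 ∩ Book2 → Book1. The join is lossless.

Yes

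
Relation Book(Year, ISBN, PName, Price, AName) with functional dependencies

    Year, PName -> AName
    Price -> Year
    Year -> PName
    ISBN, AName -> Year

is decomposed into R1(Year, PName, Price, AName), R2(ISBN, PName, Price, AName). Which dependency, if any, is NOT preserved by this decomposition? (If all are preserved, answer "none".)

ISBN, AName -> Year

Check ISBN, AName → Year: no single fragment contains all of {Year, ISBN, AName}, and the restricted closure of {ISBN, AName} across the fragments never reaches {Year}.
Year, PName → AName is preserved.
Price → Year is preserved.
Year → PName is preserved.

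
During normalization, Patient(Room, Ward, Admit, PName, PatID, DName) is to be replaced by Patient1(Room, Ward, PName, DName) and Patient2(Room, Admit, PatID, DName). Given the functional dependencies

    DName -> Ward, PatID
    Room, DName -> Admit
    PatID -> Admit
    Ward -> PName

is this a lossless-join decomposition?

Common attributes: Patient1 ∩ Patient2 = {Room, DName}.
Closure of {Room, DName}: DName → Ward, PatID applies, adding Ward, PatID; Room, DName → Admit applies, adding Admit; Ward → PName applies, adding PName. So (Room, DName)⁺ = {Room, Ward, Admit, PName, PatID, DName}.
This closure contains every attribute of Patient1, so Patient1 ∩ Patient2 → Patient1. The join is lossless.

Yes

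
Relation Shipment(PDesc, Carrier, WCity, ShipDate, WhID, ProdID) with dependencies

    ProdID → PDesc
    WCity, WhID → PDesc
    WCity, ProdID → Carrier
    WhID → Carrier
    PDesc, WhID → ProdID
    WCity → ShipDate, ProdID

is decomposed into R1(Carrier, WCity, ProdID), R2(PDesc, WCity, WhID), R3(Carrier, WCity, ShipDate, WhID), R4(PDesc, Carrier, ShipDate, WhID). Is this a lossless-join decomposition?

Yes

Chase test. Columns are PDesc, Carrier, WCity, ShipDate, WhID, ProdID; row i has aⱼ where attribute j ∈ Ri, else bᵢⱼ.
Initial tableau (one row per fragment):
  row 1: b11 a2 a3 b14 b15 a6
  row 2: a1 b22 a3 b24 a5 b26
  row 3: b31 a2 a3 a4 a5 b36
  row 4: a1 a2 b43 a4 a5 b46
Rows 2 and 3 agree on WCity, WhID; apply WCity, WhID→PDesc and equate their PDesc entries.
Rows 2 and 3 agree on WhID; apply WhID→Carrier and equate their Carrier entries.
Rows 2 and 3 agree on PDesc, WhID; apply PDesc, WhID→ProdID and equate their ProdID entries.
Rows 2 and 4 agree on PDesc, WhID; apply PDesc, WhID→ProdID and equate their ProdID entries.
Rows 1 and 2 agree on WCity; apply WCity→ShipDate, ProdID and equate their ShipDate, ProdID entries.
Rows 1 and 3 agree on WCity; apply WCity→ShipDate, ProdID and equate their ShipDate, ProdID entries.
Rows 1 and 2 agree on ProdID; apply ProdID→PDesc and equate their PDesc entries.
Row 2 is now all distinguished symbols — the join is lossless.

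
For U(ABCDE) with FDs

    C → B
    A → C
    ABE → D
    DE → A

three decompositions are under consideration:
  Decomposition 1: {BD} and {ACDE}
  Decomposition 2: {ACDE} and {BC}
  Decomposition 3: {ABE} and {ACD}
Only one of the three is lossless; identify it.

Decomposition 1: common = {D}, closure = {D} → lossy.
Decomposition 2: common = {C}, closure = {BC} → lossless.
Decomposition 3: common = {A}, closure = {ABC} → lossy.

Decomposition 2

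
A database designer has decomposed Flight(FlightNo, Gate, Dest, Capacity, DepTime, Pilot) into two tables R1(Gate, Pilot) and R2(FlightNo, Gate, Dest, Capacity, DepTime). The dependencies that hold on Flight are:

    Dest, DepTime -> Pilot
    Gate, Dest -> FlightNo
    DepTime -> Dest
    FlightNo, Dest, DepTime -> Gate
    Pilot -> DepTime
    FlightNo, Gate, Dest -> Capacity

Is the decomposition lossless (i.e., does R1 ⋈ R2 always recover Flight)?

No

Common attributes: R1 ∩ R2 = {Gate}.
No dependency enlarges {Gate}, so (Gate)⁺ = {Gate}.
The closure contains neither all of R1 = {Gate, Pilot} nor all of R2 = {FlightNo, Gate, Dest, Capacity, DepTime}, so the common attributes are not a superkey of either fragment. The join is lossy.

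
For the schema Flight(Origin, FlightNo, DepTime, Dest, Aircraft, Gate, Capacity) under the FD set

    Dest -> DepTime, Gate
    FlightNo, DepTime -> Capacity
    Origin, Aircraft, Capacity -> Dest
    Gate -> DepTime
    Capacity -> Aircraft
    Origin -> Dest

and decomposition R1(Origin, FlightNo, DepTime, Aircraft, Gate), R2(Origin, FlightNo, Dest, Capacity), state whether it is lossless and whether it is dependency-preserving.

lossless but not dependency-preserving

Lossless test: (Origin, FlightNo)⁺ = {Origin, FlightNo, DepTime, Dest, Aircraft, Gate, Capacity}, which contains all of one fragment — lossless.
Dependency preservation: the restricted closure of {Dest} across the fragments never reaches {DepTime, Gate}, so Dest → DepTime, Gate cannot be enforced without a join — not preserved.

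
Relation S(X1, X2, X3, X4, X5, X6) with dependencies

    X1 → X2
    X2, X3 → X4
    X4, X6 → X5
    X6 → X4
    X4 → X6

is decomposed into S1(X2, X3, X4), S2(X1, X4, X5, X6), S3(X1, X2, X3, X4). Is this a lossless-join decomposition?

Chase test. Columns are X1, X2, X3, X4, X5, X6; row i has aⱼ where attribute j ∈ Si, else bᵢⱼ.
Initial tableau (one row per fragment):
  row 1: b11 a2 a3 a4 b15 b16
  row 2: a1 b22 b23 a4 a5 a6
  row 3: a1 a2 a3 a4 b35 b36
Rows 2 and 3 agree on X1; apply X1→X2 and equate their X2 entries.
Rows 1 and 2 agree on X4; apply X4→X6 and equate their X6 entries.
Rows 1 and 3 agree on X4; apply X4→X6 and equate their X6 entries.
Rows 1 and 2 agree on X4, X6; apply X4, X6→X5 and equate their X5 entries.
Rows 1 and 3 agree on X4, X6; apply X4, X6→X5 and equate their X5 entries.
Row 3 is now all distinguished symbols — the join is lossless.

Yes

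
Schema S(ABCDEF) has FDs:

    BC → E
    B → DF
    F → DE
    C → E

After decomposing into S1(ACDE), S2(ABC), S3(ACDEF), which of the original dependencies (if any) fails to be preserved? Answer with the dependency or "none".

Check B → DF: no single fragment contains all of {BDF}, and the restricted closure of {B} across the fragments never reaches {DF}.
BC → E is preserved.
F → DE is preserved.
C → E is preserved.

B → DF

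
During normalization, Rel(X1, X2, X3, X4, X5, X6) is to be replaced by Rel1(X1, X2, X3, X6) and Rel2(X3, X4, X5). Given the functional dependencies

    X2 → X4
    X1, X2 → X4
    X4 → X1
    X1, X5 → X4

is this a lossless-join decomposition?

No

Common attributes: Rel1 ∩ Rel2 = {X3}.
No dependency enlarges {X3}, so (X3)⁺ = {X3}.
The closure contains neither all of Rel1 = {X1, X2, X3, X6} nor all of Rel2 = {X3, X4, X5}, so the common attributes are not a superkey of either fragment. The join is lossy.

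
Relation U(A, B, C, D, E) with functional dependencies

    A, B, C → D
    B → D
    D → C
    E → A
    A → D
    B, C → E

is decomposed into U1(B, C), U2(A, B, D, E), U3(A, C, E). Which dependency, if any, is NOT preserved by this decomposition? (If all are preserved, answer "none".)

Check D → C: no single fragment contains all of {C, D}, and the restricted closure of {D} across the fragments never reaches {C}.
A, B, C → D is preserved.
B → D is preserved.
E → A is preserved.
A → D is preserved.
B, C → E is preserved.

D → C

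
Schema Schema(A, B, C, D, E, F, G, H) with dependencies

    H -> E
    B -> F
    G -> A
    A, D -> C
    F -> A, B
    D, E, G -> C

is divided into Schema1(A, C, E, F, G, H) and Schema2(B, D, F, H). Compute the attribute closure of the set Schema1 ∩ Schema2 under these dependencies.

Schema1 ∩ Schema2 = {F, H}.
H → E applies, adding E
F → A, B applies, adding A, B
Closure: {A, B, E, F, H}.

A, B, E, F, H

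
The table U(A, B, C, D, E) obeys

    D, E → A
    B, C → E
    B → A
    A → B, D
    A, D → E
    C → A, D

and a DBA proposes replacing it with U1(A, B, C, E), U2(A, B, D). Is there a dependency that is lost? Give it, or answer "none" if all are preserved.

D, E → A

Check D, E → A: no single fragment contains all of {A, D, E}, and the restricted closure of {D, E} across the fragments never reaches {A}.
B, C → E is preserved.
B → A is preserved.
A → B, D is preserved.
A, D → E is preserved.
C → A, D is preserved.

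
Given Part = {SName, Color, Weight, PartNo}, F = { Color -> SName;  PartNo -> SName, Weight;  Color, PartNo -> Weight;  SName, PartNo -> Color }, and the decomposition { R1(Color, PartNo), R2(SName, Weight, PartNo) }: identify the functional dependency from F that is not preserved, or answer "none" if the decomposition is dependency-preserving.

Color -> SName

Check Color → SName: no single fragment contains all of {SName, Color}, and the restricted closure of {Color} across the fragments never reaches {SName}.
PartNo → SName, Weight is preserved.
Color, PartNo → Weight is preserved.
SName, PartNo → Color is preserved.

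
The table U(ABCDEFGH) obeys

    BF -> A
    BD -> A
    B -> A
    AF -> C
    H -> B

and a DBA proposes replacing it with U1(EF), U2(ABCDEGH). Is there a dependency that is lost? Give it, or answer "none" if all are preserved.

AF -> C

Check AF → C: no single fragment contains all of {ACF}, and the restricted closure of {AF} across the fragments never reaches {C}.
BF → A is preserved.
BD → A is preserved.
B → A is preserved.
H → B is preserved.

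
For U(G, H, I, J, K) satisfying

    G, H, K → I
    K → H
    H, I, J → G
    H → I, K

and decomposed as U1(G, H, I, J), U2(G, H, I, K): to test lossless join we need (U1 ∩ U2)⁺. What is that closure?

G, H, I, K

U1 ∩ U2 = {G, H, I}.
H → I, K applies, adding K
Closure: {G, H, I, K}.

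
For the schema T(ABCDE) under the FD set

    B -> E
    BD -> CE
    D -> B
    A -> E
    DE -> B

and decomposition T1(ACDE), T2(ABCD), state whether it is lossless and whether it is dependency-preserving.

Lossless test: (ACD)⁺ = {ABCDE}, which contains all of one fragment — lossless.
Dependency preservation: the restricted closure of {B} across the fragments never reaches {E}, so B → E cannot be enforced without a join — not preserved.

lossless but not dependency-preserving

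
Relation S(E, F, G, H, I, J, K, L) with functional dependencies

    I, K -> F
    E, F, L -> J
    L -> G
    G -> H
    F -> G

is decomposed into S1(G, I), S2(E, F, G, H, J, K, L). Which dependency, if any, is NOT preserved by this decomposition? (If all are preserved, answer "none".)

I, K -> F

Check I, K → F: no single fragment contains all of {F, I, K}, and the restricted closure of {I, K} across the fragments never reaches {F}.
E, F, L → J is preserved.
L → G is preserved.
G → H is preserved.
F → G is preserved.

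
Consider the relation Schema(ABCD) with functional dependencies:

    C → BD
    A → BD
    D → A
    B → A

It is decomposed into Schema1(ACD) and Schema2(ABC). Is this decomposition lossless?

Yes

Common attributes: Schema1 ∩ Schema2 = {AC}.
Closure of {AC}: C → BD applies, adding BD. So (AC)⁺ = {ABCD}.
This closure contains every attribute of Schema1, so Schema1 ∩ Schema2 → Schema1. The join is lossless.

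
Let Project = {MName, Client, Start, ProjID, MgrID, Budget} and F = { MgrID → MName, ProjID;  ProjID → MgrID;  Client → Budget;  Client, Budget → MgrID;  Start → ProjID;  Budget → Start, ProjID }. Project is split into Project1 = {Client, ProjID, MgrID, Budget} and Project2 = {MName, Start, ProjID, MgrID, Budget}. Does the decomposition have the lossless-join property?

Common attributes: Project1 ∩ Project2 = {ProjID, MgrID, Budget}.
Closure of {ProjID, MgrID, Budget}: MgrID → MName, ProjID applies, adding MName; Budget → Start, ProjID applies, adding Start. So (ProjID, MgrID, Budget)⁺ = {MName, Start, ProjID, MgrID, Budget}.
This closure contains every attribute of Project2, so Project1 ∩ Project2 → Project2. The join is lossless.

Yes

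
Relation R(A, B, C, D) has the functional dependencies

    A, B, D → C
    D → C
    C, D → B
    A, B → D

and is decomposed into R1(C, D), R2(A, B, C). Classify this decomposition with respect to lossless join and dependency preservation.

lossy and not dependency-preserving

Lossless test: (C)⁺ = {C}, which is a superkey of neither fragment — lossy.
Dependency preservation: the restricted closure of {C, D} across the fragments never reaches {B}, so C, D → B cannot be enforced without a join — not preserved.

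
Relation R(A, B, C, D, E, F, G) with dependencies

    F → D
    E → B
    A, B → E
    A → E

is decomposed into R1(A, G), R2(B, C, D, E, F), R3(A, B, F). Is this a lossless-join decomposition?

Chase test. Columns are A, B, C, D, E, F, G; row i has aⱼ where attribute j ∈ Ri, else bᵢⱼ.
Initial tableau (one row per fragment):
  row 1: a1 b12 b13 b14 b15 b16 a7
  row 2: b21 a2 a3 a4 a5 a6 b27
  row 3: a1 a2 b33 b34 b35 a6 b37
Rows 2 and 3 agree on F; apply F→D and equate their D entries.
Rows 1 and 3 agree on A; apply A→E and equate their E entries.
Rows 1 and 3 agree on E; apply E→B and equate their B entries.
No row becomes fully distinguished — the join is lossy.

No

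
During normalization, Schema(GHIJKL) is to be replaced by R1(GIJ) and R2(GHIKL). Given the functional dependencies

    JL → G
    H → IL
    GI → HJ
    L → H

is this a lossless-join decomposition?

Common attributes: R1 ∩ R2 = {GI}.
Closure of {GI}: GI → HJ applies, adding HJ; H → IL applies, adding L. So (GI)⁺ = {GHIJL}.
This closure contains every attribute of R1, so R1 ∩ R2 → R1. The join is lossless.

Yes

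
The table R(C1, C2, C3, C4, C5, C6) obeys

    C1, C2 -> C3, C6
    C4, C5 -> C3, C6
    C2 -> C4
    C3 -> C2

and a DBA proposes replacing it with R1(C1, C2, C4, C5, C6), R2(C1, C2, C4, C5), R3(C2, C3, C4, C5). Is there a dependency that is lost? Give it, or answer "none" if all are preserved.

C1, C2 -> C3, C6

Check C1, C2 → C3, C6: no single fragment contains all of {C1, C2, C3, C6}, and the restricted closure of {C1, C2} across the fragments never reaches {C3, C6}.
C4, C5 → C3, C6 is preserved.
C2 → C4 is preserved.
C3 → C2 is preserved.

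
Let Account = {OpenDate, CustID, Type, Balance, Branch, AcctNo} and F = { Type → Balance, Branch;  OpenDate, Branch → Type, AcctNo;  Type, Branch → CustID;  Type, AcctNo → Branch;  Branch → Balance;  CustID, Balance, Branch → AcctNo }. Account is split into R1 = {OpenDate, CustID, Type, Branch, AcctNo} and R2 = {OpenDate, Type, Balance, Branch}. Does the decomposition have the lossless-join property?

Common attributes: R1 ∩ R2 = {OpenDate, Type, Branch}.
Closure of {OpenDate, Type, Branch}: Type → Balance, Branch applies, adding Balance; OpenDate, Branch → Type, AcctNo applies, adding AcctNo; Type, Branch → CustID applies, adding CustID. So (OpenDate, Type, Branch)⁺ = {OpenDate, CustID, Type, Balance, Branch, AcctNo}.
This closure contains every attribute of R1, so R1 ∩ R2 → R1. The join is lossless.

Yes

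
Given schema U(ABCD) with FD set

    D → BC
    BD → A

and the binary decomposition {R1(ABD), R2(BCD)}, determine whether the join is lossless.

Common attributes: R1 ∩ R2 = {BD}.
Closure of {BD}: D → BC applies, adding C; BD → A applies, adding A. So (BD)⁺ = {ABCD}.
This closure contains every attribute of R1, so R1 ∩ R2 → R1. The join is lossless.

Yes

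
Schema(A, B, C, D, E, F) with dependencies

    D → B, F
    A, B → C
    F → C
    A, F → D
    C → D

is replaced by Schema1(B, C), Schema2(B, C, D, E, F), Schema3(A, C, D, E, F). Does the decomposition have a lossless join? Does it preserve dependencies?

lossless but not dependency-preserving

Lossless test (chase): Rows 2 and 3 agree on D; apply D→B, F and equate their B, F entries. Rows 1 and 2 agree on C; apply C→D and equate their D entries. Rows 1 and 2 agree on D; apply D→B, F and equate their B, F entries. Row 3 is now all distinguished symbols — the join is lossless.
Dependency preservation: the restricted closure of {A, B} across the fragments never reaches {C}, so A, B → C cannot be enforced without a join — not preserved.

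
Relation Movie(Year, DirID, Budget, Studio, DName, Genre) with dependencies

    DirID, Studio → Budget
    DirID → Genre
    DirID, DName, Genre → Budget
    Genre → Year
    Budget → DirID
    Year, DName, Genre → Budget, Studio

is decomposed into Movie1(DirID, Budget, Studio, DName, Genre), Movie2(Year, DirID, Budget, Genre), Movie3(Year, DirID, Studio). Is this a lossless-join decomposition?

Chase test. Columns are Year, DirID, Budget, Studio, DName, Genre; row i has aⱼ where attribute j ∈ Moviei, else bᵢⱼ.
Initial tableau (one row per fragment):
  row 1: b11 a2 a3 a4 a5 a6
  row 2: a1 a2 a3 b24 b25 a6
  row 3: a1 a2 b33 a4 b35 b36
Rows 1 and 3 agree on DirID, Studio; apply DirID, Studio→Budget and equate their Budget entries.
Rows 1 and 3 agree on DirID; apply DirID→Genre and equate their Genre entries.
Rows 1 and 2 agree on Genre; apply Genre→Year and equate their Year entries.
Row 1 is now all distinguished symbols — the join is lossless.

Yes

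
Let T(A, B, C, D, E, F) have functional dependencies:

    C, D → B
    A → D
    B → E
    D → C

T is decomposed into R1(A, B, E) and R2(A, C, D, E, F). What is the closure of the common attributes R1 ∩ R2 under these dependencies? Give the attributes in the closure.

R1 ∩ R2 = {A, E}.
A → D applies, adding D
D → C applies, adding C
C, D → B applies, adding B
Closure: {A, B, C, D, E}.

A, B, C, D, E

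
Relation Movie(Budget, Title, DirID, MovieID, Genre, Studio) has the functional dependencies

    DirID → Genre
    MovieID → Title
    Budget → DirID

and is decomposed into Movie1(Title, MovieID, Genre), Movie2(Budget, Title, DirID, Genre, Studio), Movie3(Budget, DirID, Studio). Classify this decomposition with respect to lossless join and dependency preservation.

Lossless test (chase): Rows 2 and 3 agree on DirID; apply DirID→Genre and equate their Genre entries. No row becomes fully distinguished — the join is lossy.
Dependency preservation: every FD's attributes lie within a single fragment, so each can be enforced locally — preserved.

lossy but dependency-preserving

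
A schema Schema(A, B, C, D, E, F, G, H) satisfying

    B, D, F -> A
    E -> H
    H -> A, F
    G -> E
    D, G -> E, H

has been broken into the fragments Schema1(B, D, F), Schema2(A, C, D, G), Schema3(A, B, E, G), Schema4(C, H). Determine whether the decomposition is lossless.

Chase test. Columns are A, B, C, D, E, F, G, H; row i has aⱼ where attribute j ∈ Schemai, else bᵢⱼ.
Initial tableau (one row per fragment):
  row 1: b11 a2 b13 a4 b15 a6 b17 b18
  row 2: a1 b22 a3 a4 b25 b26 a7 b28
  row 3: a1 a2 b33 b34 a5 b36 a7 b38
  row 4: b41 b42 a3 b44 b45 b46 b47 a8
Rows 2 and 3 agree on G; apply G→E and equate their E entries.
Rows 2 and 3 agree on E; apply E→H and equate their H entries.
Rows 2 and 3 agree on H; apply H→A, F and equate their A, F entries.
No row becomes fully distinguished — the join is lossy.

No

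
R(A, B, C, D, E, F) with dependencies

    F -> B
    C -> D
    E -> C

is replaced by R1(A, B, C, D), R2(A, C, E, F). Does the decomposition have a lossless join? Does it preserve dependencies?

lossy and not dependency-preserving

Lossless test: (A, C)⁺ = {A, C, D}, which is a superkey of neither fragment — lossy.
Dependency preservation: the restricted closure of {F} across the fragments never reaches {B}, so F → B cannot be enforced without a join — not preserved.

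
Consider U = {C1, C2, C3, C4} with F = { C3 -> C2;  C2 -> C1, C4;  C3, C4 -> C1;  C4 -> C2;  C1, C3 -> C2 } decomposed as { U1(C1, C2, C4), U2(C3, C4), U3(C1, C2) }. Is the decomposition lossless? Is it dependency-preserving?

Lossless test (chase): Rows 1 and 3 agree on C2; apply C2→C1, C4 and equate their C1, C4 entries. Rows 1 and 2 agree on C4; apply C4→C2 and equate their C2 entries. Rows 1 and 2 agree on C2; apply C2→C1, C4 and equate their C1, C4 entries. Row 2 is now all distinguished symbols — the join is lossless.
Dependency preservation: C3 → C2; C3, C4 → C1; C1, C3 → C2 are not contained in any single fragment, but the restricted closure of each left-hand side across the fragments still reaches the right-hand side; the remaining FDs each lie inside some fragment. All dependencies are preserved.

lossless and dependency-preserving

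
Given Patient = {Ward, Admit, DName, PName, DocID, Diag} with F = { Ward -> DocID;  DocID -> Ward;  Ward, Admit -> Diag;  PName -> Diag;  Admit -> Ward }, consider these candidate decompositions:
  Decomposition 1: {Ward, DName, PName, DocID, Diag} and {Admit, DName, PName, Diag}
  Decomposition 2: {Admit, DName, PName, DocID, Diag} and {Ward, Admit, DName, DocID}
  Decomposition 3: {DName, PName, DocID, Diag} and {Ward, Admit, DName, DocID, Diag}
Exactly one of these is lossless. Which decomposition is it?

Decomposition 1: common = {DName, PName, Diag}, closure = {DName, PName, Diag} → lossy.
Decomposition 2: common = {Admit, DName, DocID}, closure = {Ward, Admit, DName, DocID, Diag} → lossless.
Decomposition 3: common = {DName, DocID, Diag}, closure = {Ward, DName, DocID, Diag} → lossy.

Decomposition 2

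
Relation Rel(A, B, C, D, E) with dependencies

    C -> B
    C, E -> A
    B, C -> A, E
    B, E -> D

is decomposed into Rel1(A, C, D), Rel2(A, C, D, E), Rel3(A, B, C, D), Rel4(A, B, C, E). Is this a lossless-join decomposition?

Chase test. Columns are A, B, C, D, E; row i has aⱼ where attribute j ∈ Reli, else bᵢⱼ.
Initial tableau (one row per fragment):
  row 1: a1 b12 a3 a4 b15
  row 2: a1 b22 a3 a4 a5
  row 3: a1 a2 a3 a4 b35
  row 4: a1 a2 a3 b44 a5
Rows 1 and 2 agree on C; apply C→B and equate their B entries.
Rows 1 and 3 agree on C; apply C→B and equate their B entries.
Rows 1 and 2 agree on B, C; apply B, C→A, E and equate their A, E entries.
Rows 1 and 3 agree on B, C; apply B, C→A, E and equate their A, E entries.
Rows 1 and 4 agree on B, E; apply B, E→D and equate their D entries.
Row 1 is now all distinguished symbols — the join is lossless.

Yes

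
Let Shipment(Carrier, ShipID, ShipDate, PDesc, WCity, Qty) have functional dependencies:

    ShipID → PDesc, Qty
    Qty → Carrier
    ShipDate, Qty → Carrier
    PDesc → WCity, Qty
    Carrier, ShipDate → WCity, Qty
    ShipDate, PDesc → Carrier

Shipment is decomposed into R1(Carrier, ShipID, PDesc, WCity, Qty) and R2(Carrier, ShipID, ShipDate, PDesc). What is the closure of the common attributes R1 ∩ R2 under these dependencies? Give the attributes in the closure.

R1 ∩ R2 = {Carrier, ShipID, PDesc}.
ShipID → PDesc, Qty applies, adding Qty
PDesc → WCity, Qty applies, adding WCity
Closure: {Carrier, ShipID, PDesc, WCity, Qty}.

Carrier, ShipID, PDesc, WCity, Qty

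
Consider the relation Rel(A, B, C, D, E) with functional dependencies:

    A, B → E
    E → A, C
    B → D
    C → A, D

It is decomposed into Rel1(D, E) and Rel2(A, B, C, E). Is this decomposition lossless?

Yes

Common attributes: Rel1 ∩ Rel2 = {E}.
Closure of {E}: E → A, C applies, adding A, C; C → A, D applies, adding D. So (E)⁺ = {A, C, D, E}.
This closure contains every attribute of Rel1, so Rel1 ∩ Rel2 → Rel1. The join is lossless.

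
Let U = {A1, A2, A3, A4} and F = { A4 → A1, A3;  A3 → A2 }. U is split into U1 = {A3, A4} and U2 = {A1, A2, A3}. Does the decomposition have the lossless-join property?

Common attributes: U1 ∩ U2 = {A3}.
Closure of {A3}: A3 → A2 applies, adding A2. So (A3)⁺ = {A2, A3}.
The closure contains neither all of U1 = {A3, A4} nor all of U2 = {A1, A2, A3}, so the common attributes are not a superkey of either fragment. The join is lossy.

No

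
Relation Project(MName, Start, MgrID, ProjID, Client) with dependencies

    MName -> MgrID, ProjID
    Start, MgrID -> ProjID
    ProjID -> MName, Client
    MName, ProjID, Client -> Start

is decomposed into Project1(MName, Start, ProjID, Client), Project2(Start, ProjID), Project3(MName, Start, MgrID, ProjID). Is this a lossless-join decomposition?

Yes

Chase test. Columns are MName, Start, MgrID, ProjID, Client; row i has aⱼ where attribute j ∈ Projecti, else bᵢⱼ.
Initial tableau (one row per fragment):
  row 1: a1 a2 b13 a4 a5
  row 2: b21 a2 b23 a4 b25
  row 3: a1 a2 a3 a4 b35
Rows 1 and 3 agree on MName; apply MName→MgrID, ProjID and equate their MgrID, ProjID entries.
Rows 1 and 2 agree on ProjID; apply ProjID→MName, Client and equate their MName, Client entries.
Rows 1 and 3 agree on ProjID; apply ProjID→MName, Client and equate their MName, Client entries.
Rows 1 and 2 agree on MName; apply MName→MgrID, ProjID and equate their MgrID, ProjID entries.
Row 1 is now all distinguished symbols — the join is lossless.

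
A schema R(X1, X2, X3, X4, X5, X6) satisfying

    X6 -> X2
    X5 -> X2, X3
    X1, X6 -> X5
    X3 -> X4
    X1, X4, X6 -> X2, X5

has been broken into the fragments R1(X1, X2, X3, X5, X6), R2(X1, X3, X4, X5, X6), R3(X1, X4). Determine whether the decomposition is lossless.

Yes

Chase test. Columns are X1, X2, X3, X4, X5, X6; row i has aⱼ where attribute j ∈ Ri, else bᵢⱼ.
Initial tableau (one row per fragment):
  row 1: a1 a2 a3 b14 a5 a6
  row 2: a1 b22 a3 a4 a5 a6
  row 3: a1 b32 b33 a4 b35 b36
Rows 1 and 2 agree on X6; apply X6→X2 and equate their X2 entries.
Rows 1 and 2 agree on X3; apply X3→X4 and equate their X4 entries.
Row 1 is now all distinguished symbols — the join is lossless.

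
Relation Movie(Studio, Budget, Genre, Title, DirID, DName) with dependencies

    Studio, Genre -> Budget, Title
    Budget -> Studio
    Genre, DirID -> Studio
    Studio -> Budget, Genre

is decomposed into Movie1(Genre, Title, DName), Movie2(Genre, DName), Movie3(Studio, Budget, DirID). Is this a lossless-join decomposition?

Chase test. Columns are Studio, Budget, Genre, Title, DirID, DName; row i has aⱼ where attribute j ∈ Moviei, else bᵢⱼ.
Initial tableau (one row per fragment):
  row 1: b11 b12 a3 a4 b15 a6
  row 2: b21 b22 a3 b24 b25 a6
  row 3: a1 a2 b33 b34 a5 b36
No row becomes fully distinguished — the join is lossy.

No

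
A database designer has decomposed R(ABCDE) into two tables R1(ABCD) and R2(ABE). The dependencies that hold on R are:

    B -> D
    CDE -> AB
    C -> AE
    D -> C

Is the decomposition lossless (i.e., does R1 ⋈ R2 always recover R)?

Common attributes: R1 ∩ R2 = {AB}.
Closure of {AB}: B → D applies, adding D; D → C applies, adding C; C → AE applies, adding E. So (AB)⁺ = {ABCDE}.
This closure contains every attribute of R1, so R1 ∩ R2 → R1. The join is lossless.

Yes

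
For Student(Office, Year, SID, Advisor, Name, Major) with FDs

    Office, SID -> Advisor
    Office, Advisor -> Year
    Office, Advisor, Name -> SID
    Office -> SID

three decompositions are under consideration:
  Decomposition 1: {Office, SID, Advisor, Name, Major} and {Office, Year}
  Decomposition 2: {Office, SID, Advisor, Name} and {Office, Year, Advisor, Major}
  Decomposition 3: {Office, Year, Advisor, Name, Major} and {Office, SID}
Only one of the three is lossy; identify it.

Decomposition 2

Decomposition 1: common = {Office}, closure = {Office, Year, SID, Advisor} → lossless.
Decomposition 2: common = {Office, Advisor}, closure = {Office, Year, SID, Advisor} → lossy.
Decomposition 3: common = {Office}, closure = {Office, Year, SID, Advisor} → lossless.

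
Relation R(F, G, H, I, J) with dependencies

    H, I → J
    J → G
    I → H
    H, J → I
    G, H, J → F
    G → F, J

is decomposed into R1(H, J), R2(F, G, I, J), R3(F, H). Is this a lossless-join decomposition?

No

Chase test. Columns are F, G, H, I, J; row i has aⱼ where attribute j ∈ Ri, else bᵢⱼ.
Initial tableau (one row per fragment):
  row 1: b11 b12 a3 b14 a5
  row 2: a1 a2 b23 a4 a5
  row 3: a1 b32 a3 b34 b35
Rows 1 and 2 agree on J; apply J→G and equate their G entries.
Rows 1 and 2 agree on G; apply G→F, J and equate their F, J entries.
No row becomes fully distinguished — the join is lossy.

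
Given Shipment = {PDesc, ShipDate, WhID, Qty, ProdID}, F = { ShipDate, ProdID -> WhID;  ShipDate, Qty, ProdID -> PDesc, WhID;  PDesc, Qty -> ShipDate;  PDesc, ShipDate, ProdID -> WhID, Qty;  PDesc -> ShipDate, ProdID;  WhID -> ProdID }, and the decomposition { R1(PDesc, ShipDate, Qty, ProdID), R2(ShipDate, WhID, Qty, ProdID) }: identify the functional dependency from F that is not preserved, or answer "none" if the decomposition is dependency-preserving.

ShipDate, ProdID → WhID lies within R2.
ShipDate, Qty, ProdID → PDesc, WhID: restricted closure across fragments reaches PDesc, WhID.
PDesc, Qty → ShipDate lies within R1.
PDesc, ShipDate, ProdID → WhID, Qty: restricted closure across fragments reaches WhID, Qty.
PDesc → ShipDate, ProdID lies within R1.
WhID → ProdID lies within R2.
Every dependency is enforceable on the fragments, so the decomposition is dependency-preserving.

none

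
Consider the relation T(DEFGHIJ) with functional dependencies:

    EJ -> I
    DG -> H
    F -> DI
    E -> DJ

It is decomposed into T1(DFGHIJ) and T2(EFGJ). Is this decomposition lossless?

Common attributes: T1 ∩ T2 = {FGJ}.
Closure of {FGJ}: F → DI applies, adding DI; DG → H applies, adding H. So (FGJ)⁺ = {DFGHIJ}.
This closure contains every attribute of T1, so T1 ∩ T2 → T1. The join is lossless.

Yes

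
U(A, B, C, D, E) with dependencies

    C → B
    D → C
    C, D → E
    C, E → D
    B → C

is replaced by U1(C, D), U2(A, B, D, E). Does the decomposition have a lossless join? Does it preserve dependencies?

lossless but not dependency-preserving

Lossless test: (D)⁺ = {B, C, D, E}, which contains all of one fragment — lossless.
Dependency preservation: the restricted closure of {C} across the fragments never reaches {B}, so C → B cannot be enforced without a join — not preserved.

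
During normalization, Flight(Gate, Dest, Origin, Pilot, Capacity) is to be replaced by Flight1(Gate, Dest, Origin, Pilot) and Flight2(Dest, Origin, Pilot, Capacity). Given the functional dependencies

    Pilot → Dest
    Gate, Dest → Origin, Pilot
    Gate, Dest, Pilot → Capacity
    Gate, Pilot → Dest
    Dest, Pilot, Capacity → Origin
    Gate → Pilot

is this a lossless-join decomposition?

No

Common attributes: Flight1 ∩ Flight2 = {Dest, Origin, Pilot}.
No dependency enlarges {Dest, Origin, Pilot}, so (Dest, Origin, Pilot)⁺ = {Dest, Origin, Pilot}.
The closure contains neither all of Flight1 = {Gate, Dest, Origin, Pilot} nor all of Flight2 = {Dest, Origin, Pilot, Capacity}, so the common attributes are not a superkey of either fragment. The join is lossy.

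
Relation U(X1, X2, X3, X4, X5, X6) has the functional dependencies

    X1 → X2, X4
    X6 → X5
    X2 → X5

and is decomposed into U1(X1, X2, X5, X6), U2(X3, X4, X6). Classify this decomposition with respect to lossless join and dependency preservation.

lossy and not dependency-preserving

Lossless test: (X6)⁺ = {X5, X6}, which is a superkey of neither fragment — lossy.
Dependency preservation: the restricted closure of {X1} across the fragments never reaches {X2, X4}, so X1 → X2, X4 cannot be enforced without a join — not preserved.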